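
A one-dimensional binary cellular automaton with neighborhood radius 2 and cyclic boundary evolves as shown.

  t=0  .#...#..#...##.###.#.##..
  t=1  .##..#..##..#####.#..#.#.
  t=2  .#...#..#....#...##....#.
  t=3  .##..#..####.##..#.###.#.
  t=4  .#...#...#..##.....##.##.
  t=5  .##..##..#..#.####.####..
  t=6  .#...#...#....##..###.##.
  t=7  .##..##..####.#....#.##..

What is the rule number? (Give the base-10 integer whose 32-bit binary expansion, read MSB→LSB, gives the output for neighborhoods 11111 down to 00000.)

  #####|.  b31=0 t=1,i=14
  ####.|.  b30=0 t=1,i=15
  ###.#|.  b29=0 t=0,i=17
  ###..|#  b28=1 t=5,i=22
  ##.##|#  b27=1 t=0,i=14
  ##.#.|#  b26=1 t=0,i=18
  ##..#|.  b25=0 t=1,i=3
  ##...|#  b24=1 t=0,i=23
  #.###|#  b23=1 t=0,i=15
  #.##.|#  b22=1 t=0,i=21
  #.#.#|.  b21=0 t=0,i=19
  #.#..|#  b20=1 t=1,i=18
  #..##|.  b19=0 t=1,i=0
  #..#.|.  b18=0 t=0,i=7
  #...#|.  b17=0 t=0,i=3
  #....|#  b16=1 t=2,i=10
  .####|#  b15=1 t=1,i=13
  .###.|#  b14=1 t=0,i=16
  .##.#|#  b13=1 t=0,i=13
  .##..|.  b12=0 t=0,i=22
  .#.##|.  b11=0 t=0,i=20
  .#.#.|.  b10=0 t=1,i=22
  .#..#|.  b9=0 t=0,i=6
  .#...|#  b8=1 t=0,i=2
  ..###|.  b7=0 t=1,i=12
  ..##.|#  b6=1 t=0,i=12
  ..#.#|.  b5=0 t=1,i=21
  ..#..|#  b4=1 t=0,i=1
  ...##|.  b3=0 t=0,i=11
  ...#.|.  b2=0 t=0,i=0
  ....#|#  b1=1 t=2,i=11
  .....|#  b0=1 t=4,i=16
  bits 00011101110100011110000101010011 = 500293971

500293971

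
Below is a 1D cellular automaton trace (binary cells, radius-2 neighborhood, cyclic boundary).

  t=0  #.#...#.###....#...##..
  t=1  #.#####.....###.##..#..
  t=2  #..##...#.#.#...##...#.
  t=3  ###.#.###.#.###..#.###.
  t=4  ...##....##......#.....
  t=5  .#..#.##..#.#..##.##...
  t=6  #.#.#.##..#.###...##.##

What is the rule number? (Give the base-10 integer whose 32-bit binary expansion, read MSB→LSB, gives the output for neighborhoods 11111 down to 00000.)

2222691238

  ##### -> #   bit 31 = 1  t=1,i=4
  ####. -> .   bit 30 = 0  t=1,i=5
  ###.# -> .   bit 29 = 0  t=1,i=14
  ###.. -> .   bit 28 = 0  t=0,i=10
  ##.## -> .   bit 27 = 0  t=1,i=15
  ##.#. -> #   bit 26 = 1  t=3,i=3
  ##..# -> .   bit 25 = 0  t=0,i=21
  ##... -> .   bit 24 = 0  t=0,i=11
  #.### -> .   bit 23 = 0  t=0,i=8
  #.##. -> #   bit 22 = 1  t=1,i=16
  #.#.# -> #   bit 21 = 1  t=2,i=10
  #.#.. -> #   bit 20 = 1  t=0,i=2
  #..## -> #   bit 19 = 1  t=2,i=2
  #..#. -> .   bit 18 = 0  t=0,i=22
  #...# -> #   bit 17 = 1  t=0,i=4
  #.... -> #   bit 16 = 1  t=0,i=12
  .#### -> #   bit 15 = 1  t=1,i=3
  .###. -> .   bit 14 = 0  t=0,i=9
  .##.# -> .   bit 13 = 0  t=5,i=16
  .##.. -> #   bit 12 = 1  t=0,i=20
  .#.## -> .   bit 11 = 0  t=0,i=7
  .#.#. -> .   bit 10 = 0  t=0,i=1
  .#..# -> #   bit 9 = 1  t=1,i=21
  .#... -> #   bit 8 = 1  t=0,i=3
  ..### -> #   bit 7 = 1  t=1,i=12
  ..##. -> .   bit 6 = 0  t=0,i=19
  ..#.# -> #   bit 5 = 1  t=0,i=0
  ..#.. -> .   bit 4 = 0  t=0,i=15
  ...## -> .   bit 3 = 0  t=0,i=18
  ...#. -> #   bit 2 = 1  t=0,i=5
  ....# -> #   bit 1 = 1  t=0,i=13
  ..... -> .   bit 0 = 0  t=1,i=9
  bits 10000100011110111001001110100110 = 2222691238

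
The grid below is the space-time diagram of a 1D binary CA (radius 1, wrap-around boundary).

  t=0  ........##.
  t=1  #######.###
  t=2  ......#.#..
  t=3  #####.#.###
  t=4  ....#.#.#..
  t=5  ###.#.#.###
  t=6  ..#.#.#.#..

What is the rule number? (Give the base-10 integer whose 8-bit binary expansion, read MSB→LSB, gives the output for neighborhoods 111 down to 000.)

93

  nb ###: next=.  (t=1,i=0, bit7=0)
  nb ##.: next=#  (t=0,i=9, bit6=1)
  nb #.#: next=.  (t=1,i=7, bit5=0)
  nb #..: next=#  (t=0,i=10, bit4=1)
  nb .##: next=#  (t=0,i=8, bit3=1)
  nb .#.: next=#  (t=2,i=6, bit2=1)
  nb ..#: next=.  (t=0,i=7, bit1=0)
  nb ...: next=#  (t=0,i=0, bit0=1)
  bits 01011101 = 93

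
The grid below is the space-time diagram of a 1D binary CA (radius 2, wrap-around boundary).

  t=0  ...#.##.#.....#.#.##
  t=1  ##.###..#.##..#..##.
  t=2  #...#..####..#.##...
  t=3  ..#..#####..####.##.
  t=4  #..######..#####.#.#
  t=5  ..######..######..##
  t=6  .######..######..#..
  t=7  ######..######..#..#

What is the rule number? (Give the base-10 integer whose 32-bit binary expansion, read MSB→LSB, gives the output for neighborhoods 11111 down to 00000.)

  nb #####: next=#  (t=3,i=7, bit31=1)
  nb ####.: next=#  (t=2,i=9, bit30=1)
  nb ###.#: next=#  (t=3,i=15, bit29=1)
  nb ###..: next=.  (t=1,i=5, bit28=0)
  nb ##.##: next=.  (t=1,i=2, bit27=0)
  nb ##.#.: next=.  (t=0,i=7, bit26=0)
  nb ##..#: next=.  (t=1,i=6, bit25=0)
  nb ##...: next=#  (t=0,i=0, bit24=1)
  nb #.###: next=.  (t=1,i=3, bit23=0)
  nb #.##.: next=#  (t=0,i=5, bit22=1)
  nb #.#.#: next=.  (t=0,i=16, bit21=0)
  nb #.#..: next=#  (t=0,i=8, bit20=1)
  nb #..##: next=#  (t=1,i=16, bit19=1)
  nb #..#.: next=#  (t=1,i=7, bit18=1)
  nb #...#: next=#  (t=0,i=1, bit17=1)
  nb #....: next=#  (t=0,i=10, bit16=1)
  nb .####: next=#  (t=2,i=8, bit15=1)
  nb .###.: next=#  (t=1,i=4, bit14=1)
  nb .##.#: next=.  (t=0,i=6, bit13=0)
  nb .##..: next=.  (t=0,i=19, bit12=0)
  nb .#.##: next=#  (t=0,i=4, bit11=1)
  nb .#.#.: next=.  (t=0,i=15, bit10=0)
  nb .#..#: next=#  (t=1,i=15, bit9=1)
  nb .#...: next=.  (t=0,i=9, bit8=0)
  nb ..###: next=#  (t=2,i=7, bit7=1)
  nb ..##.: next=.  (t=1,i=17, bit6=0)
  nb ..#.#: next=#  (t=0,i=3, bit5=1)
  nb ..#..: next=.  (t=1,i=14, bit4=0)
  nb ...##: next=#  (t=6,i=0, bit3=1)
  nb ...#.: next=.  (t=0,i=2, bit2=0)
  nb ....#: next=.  (t=0,i=12, bit1=0)
  nb .....: next=#  (t=0,i=11, bit0=1)
  bits 11100001010111111100101010101001 = 3781151401

3781151401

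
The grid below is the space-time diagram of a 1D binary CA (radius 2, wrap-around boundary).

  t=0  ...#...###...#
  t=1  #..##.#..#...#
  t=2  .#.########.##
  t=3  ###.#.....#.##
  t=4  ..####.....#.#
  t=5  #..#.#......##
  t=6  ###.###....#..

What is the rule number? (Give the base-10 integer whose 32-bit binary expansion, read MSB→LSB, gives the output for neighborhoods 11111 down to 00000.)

  nb #####: next=.  (t=2,i=5, bit31=0)
  nb ####.: next=.  (t=2,i=9, bit30=0)
  nb ###.#: next=#  (t=2,i=10, bit29=1)
  nb ###..: next=#  (t=0,i=9, bit28=1)
  nb ##.##: next=.  (t=2,i=11, bit27=0)
  nb ##.#.: next=#  (t=1,i=5, bit26=1)
  nb ##..#: next=#  (t=1,i=1, bit25=1)
  nb ##...: next=.  (t=0,i=10, bit24=0)
  nb #.###: next=.  (t=2,i=3, bit23=0)
  nb #.##.: next=#  (t=2,i=12, bit22=1)
  nb #.#.#: next=#  (t=2,i=1, bit21=1)
  nb #.#..: next=#  (t=1,i=6, bit20=1)
  nb #..##: next=.  (t=1,i=2, bit19=0)
  nb #..#.: next=#  (t=1,i=8, bit18=1)
  nb #...#: next=.  (t=0,i=1, bit17=0)
  nb #....: next=.  (t=3,i=6, bit16=0)
  nb .####: next=#  (t=2,i=4, bit15=1)
  nb .###.: next=.  (t=0,i=8, bit14=0)
  nb .##.#: next=#  (t=1,i=4, bit13=1)
  nb .##..: next=.  (t=1,i=0, bit12=0)
  nb .#.##: next=#  (t=2,i=2, bit11=1)
  nb .#.#.: next=#  (t=4,i=12, bit10=1)
  nb .#..#: next=#  (t=1,i=7, bit9=1)
  nb .#...: next=#  (t=0,i=0, bit8=1)
  nb ..###: next=.  (t=0,i=7, bit7=0)
  nb ..##.: next=#  (t=1,i=3, bit6=1)
  nb ..#.#: next=.  (t=3,i=10, bit5=0)
  nb ..#..: next=#  (t=0,i=3, bit4=1)
  nb ...##: next=#  (t=0,i=6, bit3=1)
  nb ...#.: next=.  (t=0,i=2, bit2=0)
  nb ....#: next=.  (t=3,i=8, bit1=0)
  nb .....: next=.  (t=3,i=7, bit0=0)
  bits 00110110011101001010111101011000 = 913616728

913616728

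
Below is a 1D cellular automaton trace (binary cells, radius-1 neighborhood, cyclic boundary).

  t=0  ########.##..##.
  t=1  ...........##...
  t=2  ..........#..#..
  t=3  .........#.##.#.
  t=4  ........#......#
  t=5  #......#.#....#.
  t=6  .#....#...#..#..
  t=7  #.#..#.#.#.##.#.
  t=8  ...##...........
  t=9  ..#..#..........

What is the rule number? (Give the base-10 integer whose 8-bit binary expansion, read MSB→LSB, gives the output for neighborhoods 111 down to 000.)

  ###|.  b7=0 t=0,i=1
  ##.|.  b6=0 t=0,i=7
  #.#|.  b5=0 t=0,i=8
  #..|#  b4=1 t=0,i=11
  .##|.  b3=0 t=0,i=0
  .#.|.  b2=0 t=2,i=10
  ..#|#  b1=1 t=0,i=12
  ...|.  b0=0 t=1,i=0
  bits 00010010 = 18

18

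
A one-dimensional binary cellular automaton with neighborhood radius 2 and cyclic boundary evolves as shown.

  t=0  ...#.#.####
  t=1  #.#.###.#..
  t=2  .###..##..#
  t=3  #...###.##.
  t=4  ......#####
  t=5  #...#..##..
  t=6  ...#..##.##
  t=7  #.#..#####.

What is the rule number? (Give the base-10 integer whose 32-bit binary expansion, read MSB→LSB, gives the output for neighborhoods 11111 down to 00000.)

2943134790

  #####|#  b31=1 t=4,i=8
  ####.|.  b30=0 t=0,i=9
  ###.#|#  b29=1 t=1,i=6
  ###..|.  b28=0 t=0,i=10
  ##.##|#  b27=1 t=3,i=7
  ##.#.|#  b26=1 t=1,i=7
  ##..#|#  b25=1 t=2,i=4
  ##...|#  b24=1 t=0,i=0
  #.###|.  b23=0 t=0,i=7
  #.##.|#  b22=1 t=3,i=8
  #.#.#|#  b21=1 t=0,i=5
  #.#..|.  b20=0 t=1,i=8
  #..##|#  b19=1 t=2,i=5
  #..#.|#  b18=1 t=1,i=10
  #...#|.  b17=0 t=0,i=1
  #....|.  b16=0 t=4,i=1
  .####|#  b15=1 t=0,i=8
  .###.|.  b14=0 t=1,i=5
  .##.#|#  b13=1 t=3,i=9
  .##..|.  b12=0 t=2,i=7
  .#.##|#  b11=1 t=0,i=6
  .#.#.|#  b10=1 t=0,i=4
  .#..#|.  b9=0 t=1,i=9
  .#...|.  b8=0 t=3,i=1
  ..###|.  b7=0 t=3,i=4
  ..##.|#  b6=1 t=2,i=6
  ..#.#|.  b5=0 t=0,i=3
  ..#..|.  b4=0 t=5,i=0
  ...##|.  b3=0 t=3,i=3
  ...#.|#  b2=1 t=0,i=2
  ....#|#  b1=1 t=4,i=4
  .....|.  b0=0 t=4,i=2
  bits 10101111011011001010110001000110 = 2943134790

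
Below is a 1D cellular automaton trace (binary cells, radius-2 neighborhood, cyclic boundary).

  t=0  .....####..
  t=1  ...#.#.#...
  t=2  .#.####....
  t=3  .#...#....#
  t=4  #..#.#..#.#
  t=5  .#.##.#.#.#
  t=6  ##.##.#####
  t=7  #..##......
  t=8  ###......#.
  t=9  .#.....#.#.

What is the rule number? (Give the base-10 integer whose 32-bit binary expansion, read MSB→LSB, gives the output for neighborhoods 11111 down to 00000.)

1114269362

  [31] ##### => .  t=6,i=8
  [30] ####. => #  t=0,i=7
  [29] ###.# => .  t=6,i=1
  [28] ###.. => .  t=0,i=8
  [27] ##.## => .  t=6,i=2
  [26] ##.#. => .  t=5,i=5
  [25] ##..# => #  t=4,i=1
  [24] ##... => .  t=0,i=9
  [23] #.### => .  t=2,i=3
  [22] #.##. => #  t=4,i=10
  [21] #.#.# => #  t=1,i=5
  [20] #.#.. => .  t=1,i=7
  [19] #..## => #  t=7,i=2
  [18] #..#. => .  t=4,i=2
  [17] #...# => #  t=3,i=3
  [16] #.... => .  t=0,i=10
  [15] .#### => .  t=0,i=6
  [14] .###. => #  t=8,i=1
  [13] .##.# => #  t=5,i=4
  [12] .##.. => .  t=4,i=0
  [11] .#.## => .  t=2,i=2
  [10] .#.#. => #  t=1,i=4
  [9] .#..# => #  t=4,i=6
  [8] .#... => .  t=1,i=8
  [7] ..### => #  t=0,i=5
  [6] ..##. => .  t=7,i=3
  [5] ..#.# => #  t=1,i=3
  [4] ..#.. => #  t=3,i=5
  [3] ...## => .  t=0,i=4
  [2] ...#. => .  t=1,i=2
  [1] ....# => #  t=0,i=3
  [0] ..... => .  t=0,i=0
  bits 01000010011010100110011010110010 = 1114269362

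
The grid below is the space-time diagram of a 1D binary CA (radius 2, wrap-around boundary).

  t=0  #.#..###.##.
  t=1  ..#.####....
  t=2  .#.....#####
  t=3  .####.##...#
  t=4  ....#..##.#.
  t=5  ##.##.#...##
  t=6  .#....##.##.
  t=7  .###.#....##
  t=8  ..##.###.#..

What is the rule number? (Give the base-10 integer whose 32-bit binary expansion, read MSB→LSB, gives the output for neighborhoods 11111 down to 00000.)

  nb #####: next=.  (t=2,i=9, bit31=0)
  nb ####.: next=.  (t=1,i=6, bit30=0)
  nb ###.#: next=#  (t=0,i=7, bit29=1)
  nb ###..: next=#  (t=1,i=7, bit28=1)
  nb ##.##: next=.  (t=0,i=8, bit27=0)
  nb ##.#.: next=.  (t=0,i=11, bit26=0)
  nb ##..#: next=#  (t=6,i=11, bit25=1)
  nb ##...: next=#  (t=1,i=8, bit24=1)
  nb #.###: next=.  (t=1,i=4, bit23=0)
  nb #.##.: next=.  (t=0,i=9, bit22=0)
  nb #.#.#: next=.  (t=0,i=0, bit21=0)
  nb #.#..: next=#  (t=0,i=2, bit20=1)
  nb #..##: next=#  (t=0,i=4, bit19=1)
  nb #..#.: next=.  (t=6,i=0, bit18=0)
  nb #...#: next=.  (t=3,i=9, bit17=0)
  nb #....: next=#  (t=1,i=9, bit16=1)
  nb .####: next=.  (t=1,i=5, bit15=0)
  nb .###.: next=#  (t=0,i=6, bit14=1)
  nb .##.#: next=.  (t=0,i=10, bit13=0)
  nb .##..: next=#  (t=3,i=7, bit12=1)
  nb .#.##: next=.  (t=1,i=3, bit11=0)
  nb .#.#.: next=.  (t=0,i=1, bit10=0)
  nb .#..#: next=.  (t=0,i=3, bit9=0)
  nb .#...: next=#  (t=2,i=2, bit8=1)
  nb ..###: next=#  (t=0,i=5, bit7=1)
  nb ..##.: next=.  (t=4,i=7, bit6=0)
  nb ..#.#: next=.  (t=1,i=2, bit5=0)
  nb ..#..: next=#  (t=4,i=4, bit4=1)
  nb ...##: next=#  (t=2,i=6, bit3=1)
  nb ...#.: next=#  (t=1,i=1, bit2=1)
  nb ....#: next=.  (t=1,i=0, bit1=0)
  nb .....: next=#  (t=1,i=10, bit0=1)
  bits 00110011000110010101000110011101 = 857297309

857297309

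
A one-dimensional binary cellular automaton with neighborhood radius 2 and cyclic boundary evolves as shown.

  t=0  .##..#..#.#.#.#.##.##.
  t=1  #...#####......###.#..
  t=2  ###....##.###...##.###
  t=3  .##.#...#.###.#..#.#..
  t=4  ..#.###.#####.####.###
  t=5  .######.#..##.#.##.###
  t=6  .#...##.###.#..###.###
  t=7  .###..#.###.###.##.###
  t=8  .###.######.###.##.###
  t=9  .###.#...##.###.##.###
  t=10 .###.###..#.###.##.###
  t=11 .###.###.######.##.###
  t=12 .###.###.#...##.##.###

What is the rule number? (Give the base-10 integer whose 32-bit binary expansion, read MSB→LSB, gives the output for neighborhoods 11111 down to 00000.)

1893690161

  [31] ##### => .  t=1,i=6
  [30] ####. => #  t=1,i=7
  [29] ###.# => #  t=1,i=17
  [28] ###.. => #  t=1,i=8
  [27] ##.## => .  t=0,i=18
  [26] ##.#. => .  t=1,i=18
  [25] ##..# => .  t=0,i=3
  [24] ##... => .  t=1,i=9
  [23] #.### => #  t=2,i=10
  [22] #.##. => #  t=0,i=16
  [21] #.#.# => .  t=0,i=10
  [20] #.#.. => #  t=1,i=19
  [19] #..## => #  t=0,i=0
  [18] #..#. => #  t=0,i=4
  [17] #...# => #  t=1,i=2
  [16] #.... => #  t=1,i=10
  [15] .#### => .  t=1,i=5
  [14] .###. => #  t=1,i=16
  [13] .##.# => #  t=0,i=17
  [12] .##.. => .  t=0,i=2
  [11] .#.## => #  t=0,i=15
  [10] .#.#. => .  t=0,i=9
  [9] .#..# => #  t=0,i=6
  [8] .#... => #  t=1,i=1
  [7] ..### => .  t=1,i=4
  [6] ..##. => .  t=0,i=1
  [5] ..#.# => #  t=0,i=8
  [4] ..#.. => #  t=0,i=5
  [3] ...## => .  t=1,i=3
  [2] ...#. => .  t=3,i=7
  [1] ....# => .  t=1,i=13
  [0] ..... => #  t=1,i=11
  bits 01110000110111110110101100110001 = 1893690161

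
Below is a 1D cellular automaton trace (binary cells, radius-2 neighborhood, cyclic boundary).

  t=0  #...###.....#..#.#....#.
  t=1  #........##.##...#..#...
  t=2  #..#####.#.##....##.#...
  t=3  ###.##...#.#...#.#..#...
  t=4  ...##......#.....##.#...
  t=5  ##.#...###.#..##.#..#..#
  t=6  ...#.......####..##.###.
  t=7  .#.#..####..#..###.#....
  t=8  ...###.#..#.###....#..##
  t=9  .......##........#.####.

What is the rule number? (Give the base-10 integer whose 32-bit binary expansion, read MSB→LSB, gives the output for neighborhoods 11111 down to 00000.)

2323153491

  [31] ##### => #  t=2,i=5
  [30] ####. => .  t=2,i=6
  [29] ###.# => .  t=2,i=7
  [28] ###.. => .  t=0,i=6
  [27] ##.## => #  t=1,i=11
  [26] ##.#. => .  t=2,i=8
  [25] ##..# => #  t=6,i=15
  [24] ##... => .  t=0,i=7
  [23] #.### => .  t=6,i=20
  [22] #.##. => #  t=1,i=12
  [21] #.#.# => #  t=2,i=9
  [20] #.#.. => #  t=0,i=0
  [19] #..## => #  t=2,i=2
  [18] #..#. => .  t=0,i=14
  [17] #...# => .  t=0,i=2
  [16] #.... => .  t=0,i=8
  [15] .#### => #  t=2,i=4
  [14] .###. => .  t=0,i=5
  [13] .##.# => .  t=1,i=10
  [12] .##.. => .  t=1,i=13
  [11] .#.## => .  t=2,i=10
  [10] .#.#. => .  t=0,i=16
  [9] .#..# => #  t=0,i=13
  [8] .#... => .  t=0,i=1
  [7] ..### => .  t=0,i=4
  [6] ..##. => #  t=1,i=9
  [5] ..#.# => .  t=0,i=15
  [4] ..#.. => #  t=0,i=12
  [3] ...## => .  t=0,i=3
  [2] ...#. => .  t=0,i=11
  [1] ....# => #  t=0,i=10
  [0] ..... => #  t=0,i=9
  bits 10001010011110001000001001010011 = 2323153491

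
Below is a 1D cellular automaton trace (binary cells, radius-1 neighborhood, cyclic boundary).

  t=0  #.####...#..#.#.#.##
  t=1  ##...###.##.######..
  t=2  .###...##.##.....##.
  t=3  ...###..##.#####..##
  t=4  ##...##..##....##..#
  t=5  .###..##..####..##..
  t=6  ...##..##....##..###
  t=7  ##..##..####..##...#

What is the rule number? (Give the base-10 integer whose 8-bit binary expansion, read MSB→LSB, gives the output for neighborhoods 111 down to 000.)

117

  ###|.  b7=0 t=0,i=3
  ##.|#  b6=1 t=0,i=0
  #.#|#  b5=1 t=0,i=1
  #..|#  b4=1 t=0,i=6
  .##|.  b3=0 t=0,i=2
  .#.|#  b2=1 t=0,i=9
  ..#|.  b1=0 t=0,i=8
  ...|#  b0=1 t=0,i=7
  bits 01110101 = 117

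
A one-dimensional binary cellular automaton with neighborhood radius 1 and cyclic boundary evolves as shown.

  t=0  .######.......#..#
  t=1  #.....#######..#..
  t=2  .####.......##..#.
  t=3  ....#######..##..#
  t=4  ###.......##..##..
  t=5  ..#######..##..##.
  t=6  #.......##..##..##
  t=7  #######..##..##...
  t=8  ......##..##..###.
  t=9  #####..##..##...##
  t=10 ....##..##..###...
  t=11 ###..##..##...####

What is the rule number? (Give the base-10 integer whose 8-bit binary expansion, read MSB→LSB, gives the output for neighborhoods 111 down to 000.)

  ###|.  b7=0 t=0,i=2
  ##.|#  b6=1 t=0,i=6
  #.#|#  b5=1 t=0,i=0
  #..|#  b4=1 t=0,i=7
  .##|.  b3=0 t=0,i=1
  .#.|.  b2=0 t=0,i=14
  ..#|.  b1=0 t=0,i=13
  ...|#  b0=1 t=0,i=8
  bits 01110001 = 113

113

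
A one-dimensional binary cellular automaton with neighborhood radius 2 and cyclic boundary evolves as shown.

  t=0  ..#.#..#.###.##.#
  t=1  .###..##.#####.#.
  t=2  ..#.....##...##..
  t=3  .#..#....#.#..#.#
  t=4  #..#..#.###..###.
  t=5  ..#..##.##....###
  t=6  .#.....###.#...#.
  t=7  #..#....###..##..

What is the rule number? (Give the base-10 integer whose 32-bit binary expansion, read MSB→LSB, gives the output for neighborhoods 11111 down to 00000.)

751260708

  ##### -> .   bit 31 = 0  t=1,i=11
  ####. -> .   bit 30 = 0  t=1,i=12
  ###.# -> #   bit 29 = 1  t=0,i=11
  ###.. -> .   bit 28 = 0  t=1,i=3
  ##.## -> #   bit 27 = 1  t=0,i=12
  ##.#. -> #   bit 26 = 1  t=0,i=15
  ##..# -> .   bit 25 = 0  t=1,i=4
  ##... -> .   bit 24 = 0  t=2,i=10
  #.### -> #   bit 23 = 1  t=0,i=9
  #.##. -> #   bit 22 = 1  t=0,i=13
  #.#.# -> .   bit 21 = 0  t=3,i=16
  #.#.. -> .   bit 20 = 0  t=0,i=4
  #..## -> .   bit 19 = 0  t=1,i=0
  #..#. -> #   bit 18 = 1  t=0,i=1
  #...# -> #   bit 17 = 1  t=2,i=11
  #.... -> #   bit 16 = 1  t=2,i=4
  .#### -> .   bit 15 = 0  t=1,i=10
  .###. -> #   bit 14 = 1  t=0,i=10
  .##.# -> .   bit 13 = 0  t=0,i=14
  .##.. -> #   bit 12 = 1  t=2,i=9
  .#.## -> .   bit 11 = 0  t=0,i=8
  .#.#. -> #   bit 10 = 1  t=0,i=3
  .#..# -> .   bit 9 = 0  t=0,i=0
  .#... -> .   bit 8 = 0  t=2,i=3
  ..### -> .   bit 7 = 0  t=1,i=1
  ..##. -> .   bit 6 = 0  t=1,i=6
  ..#.# -> #   bit 5 = 1  t=0,i=2
  ..#.. -> .   bit 4 = 0  t=2,i=2
  ...## -> .   bit 3 = 0  t=2,i=7
  ...#. -> #   bit 2 = 1  t=2,i=1
  ....# -> .   bit 1 = 0  t=2,i=0
  ..... -> .   bit 0 = 0  t=2,i=5
  bits 00101100110001110101010000100100 = 751260708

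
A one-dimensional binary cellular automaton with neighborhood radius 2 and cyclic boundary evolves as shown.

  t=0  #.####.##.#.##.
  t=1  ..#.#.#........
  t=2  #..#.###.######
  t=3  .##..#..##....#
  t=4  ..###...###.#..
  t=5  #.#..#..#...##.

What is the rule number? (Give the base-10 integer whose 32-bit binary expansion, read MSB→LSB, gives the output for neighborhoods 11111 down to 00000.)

  [31] ##### => .  t=2,i=11
  [30] ####. => #  t=0,i=4
  [29] ###.# => .  t=0,i=5
  [28] ###.. => .  t=2,i=0
  [27] ##.## => #  t=0,i=6
  [26] ##.#. => .  t=0,i=9
  [25] ##..# => #  t=2,i=1
  [24] ##... => #  t=3,i=10
  [23] #.### => #  t=0,i=2
  [22] #.##. => .  t=0,i=7
  [21] #.#.# => .  t=0,i=0
  [20] #.#.. => #  t=1,i=6
  [19] #..## => .  t=3,i=7
  [18] #..#. => #  t=2,i=2
  [17] #...# => .  t=4,i=6
  [16] #.... => .  t=1,i=8
  [15] .#### => .  t=0,i=3
  [14] .###. => .  t=2,i=6
  [13] .##.# => .  t=0,i=8
  [12] .##.. => #  t=3,i=2
  [11] .#.## => .  t=0,i=1
  [10] .#.#. => #  t=1,i=3
  [9] .#..# => .  t=3,i=6
  [8] .#... => #  t=1,i=7
  [7] ..### => #  t=4,i=2
  [6] ..##. => #  t=3,i=8
  [5] ..#.# => .  t=1,i=2
  [4] ..#.. => .  t=3,i=5
  [3] ...## => .  t=4,i=1
  [2] ...#. => .  t=1,i=1
  [1] ....# => #  t=1,i=0
  [0] ..... => #  t=1,i=9
  bits 01001011100101000001010111000011 = 1267996099

1267996099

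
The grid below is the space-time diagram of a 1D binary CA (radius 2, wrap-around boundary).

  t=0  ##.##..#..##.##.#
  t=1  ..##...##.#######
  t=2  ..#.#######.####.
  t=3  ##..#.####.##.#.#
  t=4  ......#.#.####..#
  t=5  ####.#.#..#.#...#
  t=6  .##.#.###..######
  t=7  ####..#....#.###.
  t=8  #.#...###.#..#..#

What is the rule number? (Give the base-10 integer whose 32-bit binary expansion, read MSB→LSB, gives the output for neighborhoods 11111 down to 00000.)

3453167581

  ##### -> #   bit 31 = 1  t=1,i=12
  ####. -> #   bit 30 = 1  t=1,i=15
  ###.# -> .   bit 29 = 0  t=0,i=1
  ###.. -> .   bit 28 = 0  t=1,i=16
  ##.## -> #   bit 27 = 1  t=0,i=2
  ##.#. -> #   bit 26 = 1  t=3,i=13
  ##..# -> .   bit 25 = 0  t=0,i=5
  ##... -> #   bit 24 = 1  t=1,i=4
  #.### -> #   bit 23 = 1  t=0,i=16
  #.##. -> #   bit 22 = 1  t=0,i=3
  #.#.# -> .   bit 21 = 0  t=3,i=14
  #.#.. -> #   bit 20 = 1  t=5,i=7
  #..## -> .   bit 19 = 0  t=0,i=9
  #..#. -> .   bit 18 = 0  t=0,i=6
  #...# -> #   bit 17 = 1  t=1,i=5
  #.... -> #   bit 16 = 1  t=4,i=1
  .#### -> .   bit 15 = 0  t=1,i=11
  .###. -> .   bit 14 = 0  t=0,i=0
  .##.# -> #   bit 13 = 1  t=0,i=11
  .##.. -> .   bit 12 = 0  t=0,i=4
  .#.## -> .   bit 11 = 0  t=2,i=3
  .#.#. -> #   bit 10 = 1  t=4,i=7
  .#..# -> #   bit 9 = 1  t=0,i=8
  .#... -> #   bit 8 = 1  t=4,i=0
  ..### -> #   bit 7 = 1  t=5,i=16
  ..##. -> #   bit 6 = 1  t=0,i=10
  ..#.# -> .   bit 5 = 0  t=2,i=2
  ..#.. -> #   bit 4 = 1  t=0,i=7
  ...## -> #   bit 3 = 1  t=1,i=6
  ...#. -> #   bit 2 = 1  t=2,i=1
  ....# -> .   bit 1 = 0  t=4,i=4
  ..... -> #   bit 0 = 1  t=4,i=2
  bits 11001101110100110010011111011101 = 3453167581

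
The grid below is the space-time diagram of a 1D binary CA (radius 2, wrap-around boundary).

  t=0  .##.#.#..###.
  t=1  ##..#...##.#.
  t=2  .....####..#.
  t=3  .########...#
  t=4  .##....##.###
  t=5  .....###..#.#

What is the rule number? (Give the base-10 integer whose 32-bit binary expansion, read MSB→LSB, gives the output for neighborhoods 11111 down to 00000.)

1890222575

  ##### -> .   bit 31 = 0  t=3,i=3
  ####. -> #   bit 30 = 1  t=2,i=7
  ###.# -> #   bit 29 = 1  t=4,i=12
  ###.. -> #   bit 28 = 1  t=0,i=11
  ##.## -> .   bit 27 = 0  t=4,i=0
  ##.#. -> .   bit 26 = 0  t=0,i=3
  ##..# -> .   bit 25 = 0  t=0,i=12
  ##... -> .   bit 24 = 0  t=3,i=9
  #.### -> #   bit 23 = 1  t=3,i=1
  #.##. -> .   bit 22 = 0  t=1,i=0
  #.#.# -> #   bit 21 = 1  t=0,i=4
  #.#.. -> .   bit 20 = 0  t=0,i=6
  #..## -> #   bit 19 = 1  t=0,i=0
  #..#. -> .   bit 18 = 0  t=1,i=3
  #...# -> #   bit 17 = 1  t=1,i=6
  #.... -> .   bit 16 = 0  t=2,i=0
  .#### -> #   bit 15 = 1  t=2,i=6
  .###. -> .   bit 14 = 0  t=0,i=10
  .##.# -> .   bit 13 = 0  t=0,i=2
  .##.. -> .   bit 12 = 0  t=1,i=1
  .#.## -> .   bit 11 = 0  t=1,i=12
  .#.#. -> .   bit 10 = 0  t=0,i=5
  .#..# -> .   bit 9 = 0  t=0,i=7
  .#... -> #   bit 8 = 1  t=1,i=5
  ..### -> #   bit 7 = 1  t=0,i=9
  ..##. -> #   bit 6 = 1  t=0,i=1
  ..#.# -> #   bit 5 = 1  t=3,i=12
  ..#.. -> .   bit 4 = 0  t=1,i=4
  ...## -> #   bit 3 = 1  t=1,i=7
  ...#. -> #   bit 2 = 1  t=3,i=11
  ....# -> #   bit 1 = 1  t=2,i=3
  ..... -> #   bit 0 = 1  t=2,i=1
  bits 01110000101010101000000111101111 = 1890222575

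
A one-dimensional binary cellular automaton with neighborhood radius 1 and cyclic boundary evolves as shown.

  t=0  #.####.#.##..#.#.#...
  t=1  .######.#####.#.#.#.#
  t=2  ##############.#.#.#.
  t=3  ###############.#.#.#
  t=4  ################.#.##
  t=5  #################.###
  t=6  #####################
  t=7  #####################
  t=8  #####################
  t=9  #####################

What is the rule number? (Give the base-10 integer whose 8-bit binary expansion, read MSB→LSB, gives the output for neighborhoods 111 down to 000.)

  ### -> #   bit 7 = 1  t=0,i=3
  ##. -> #   bit 6 = 1  t=0,i=5
  #.# -> #   bit 5 = 1  t=0,i=1
  #.. -> #   bit 4 = 1  t=0,i=11
  .## -> #   bit 3 = 1  t=0,i=2
  .#. -> .   bit 2 = 0  t=0,i=0
  ..# -> #   bit 1 = 1  t=0,i=12
  ... -> .   bit 0 = 0  t=0,i=19
  bits 11111010 = 250

250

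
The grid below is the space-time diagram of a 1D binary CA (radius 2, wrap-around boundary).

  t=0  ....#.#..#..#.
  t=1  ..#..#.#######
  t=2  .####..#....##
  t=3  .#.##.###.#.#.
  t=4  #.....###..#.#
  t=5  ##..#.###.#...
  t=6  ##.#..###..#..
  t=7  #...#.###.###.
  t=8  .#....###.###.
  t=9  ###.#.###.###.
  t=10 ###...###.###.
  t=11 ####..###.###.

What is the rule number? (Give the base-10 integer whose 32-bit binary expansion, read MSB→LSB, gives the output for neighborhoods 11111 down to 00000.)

  nb #####: next=.  (t=1,i=9, bit31=0)
  nb ####.: next=#  (t=1,i=12, bit30=1)
  nb ###.#: next=#  (t=3,i=8, bit29=1)
  nb ###..: next=#  (t=1,i=13, bit28=1)
  nb ##.##: next=.  (t=2,i=0, bit27=0)
  nb ##.#.: next=.  (t=3,i=9, bit26=0)
  nb ##..#: next=.  (t=1,i=0, bit25=0)
  nb ##...: next=#  (t=4,i=1, bit24=1)
  nb #.###: next=#  (t=1,i=7, bit23=1)
  nb #.##.: next=.  (t=3,i=3, bit22=0)
  nb #.#.#: next=.  (t=3,i=10, bit21=0)
  nb #.#..: next=.  (t=0,i=6, bit20=0)
  nb #..##: next=.  (t=6,i=5, bit19=0)
  nb #..#.: next=#  (t=0,i=8, bit18=1)
  nb #...#: next=.  (t=5,i=12, bit17=0)
  nb #....: next=.  (t=0,i=0, bit16=0)
  nb .####: next=.  (t=1,i=8, bit15=0)
  nb .###.: next=#  (t=3,i=7, bit14=1)
  nb .##.#: next=.  (t=2,i=13, bit13=0)
  nb .##..: next=#  (t=4,i=0, bit12=1)
  nb .#.##: next=.  (t=1,i=6, bit11=0)
  nb .#.#.: next=#  (t=0,i=5, bit10=1)
  nb .#..#: next=#  (t=0,i=7, bit9=1)
  nb .#...: next=#  (t=0,i=13, bit8=1)
  nb ..###: next=#  (t=4,i=6, bit7=1)
  nb ..##.: next=#  (t=2,i=12, bit6=1)
  nb ..#.#: next=.  (t=0,i=4, bit5=0)
  nb ..#..: next=#  (t=0,i=9, bit4=1)
  nb ...##: next=.  (t=2,i=11, bit3=0)
  nb ...#.: next=.  (t=0,i=3, bit2=0)
  nb ....#: next=#  (t=0,i=2, bit1=1)
  nb .....: next=.  (t=0,i=1, bit0=0)
  bits 01110001100001000101011111010010 = 1904498642

1904498642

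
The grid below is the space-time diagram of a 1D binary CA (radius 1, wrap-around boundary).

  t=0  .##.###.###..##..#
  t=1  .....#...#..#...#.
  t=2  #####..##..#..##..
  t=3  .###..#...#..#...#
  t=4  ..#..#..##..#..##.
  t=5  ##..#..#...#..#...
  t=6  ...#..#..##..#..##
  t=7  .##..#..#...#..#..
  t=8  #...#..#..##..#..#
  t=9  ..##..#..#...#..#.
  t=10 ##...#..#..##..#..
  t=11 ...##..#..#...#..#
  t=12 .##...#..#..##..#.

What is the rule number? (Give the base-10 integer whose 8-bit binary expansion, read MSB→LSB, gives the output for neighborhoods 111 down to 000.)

  ### -> #   bit 7 = 1  t=0,i=5
  ##. -> .   bit 6 = 0  t=0,i=2
  #.# -> .   bit 5 = 0  t=0,i=0
  #.. -> .   bit 4 = 0  t=0,i=11
  .## -> .   bit 3 = 0  t=0,i=1
  .#. -> .   bit 2 = 0  t=0,i=17
  ..# -> #   bit 1 = 1  t=0,i=12
  ... -> #   bit 0 = 1  t=1,i=0
  bits 10000011 = 131

131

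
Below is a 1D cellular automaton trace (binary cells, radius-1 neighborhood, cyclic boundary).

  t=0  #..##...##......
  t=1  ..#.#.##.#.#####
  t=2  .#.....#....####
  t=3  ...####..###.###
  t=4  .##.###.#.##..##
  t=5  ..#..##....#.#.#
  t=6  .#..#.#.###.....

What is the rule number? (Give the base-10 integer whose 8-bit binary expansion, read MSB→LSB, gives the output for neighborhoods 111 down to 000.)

  ### -> #   bit 7 = 1  t=1,i=12
  ##. -> #   bit 6 = 1  t=0,i=4
  #.# -> .   bit 5 = 0  t=1,i=3
  #.. -> .   bit 4 = 0  t=0,i=1
  .## -> .   bit 3 = 0  t=0,i=3
  .#. -> .   bit 2 = 0  t=0,i=0
  ..# -> #   bit 1 = 1  t=0,i=2
  ... -> #   bit 0 = 1  t=0,i=6
  bits 11000011 = 195

195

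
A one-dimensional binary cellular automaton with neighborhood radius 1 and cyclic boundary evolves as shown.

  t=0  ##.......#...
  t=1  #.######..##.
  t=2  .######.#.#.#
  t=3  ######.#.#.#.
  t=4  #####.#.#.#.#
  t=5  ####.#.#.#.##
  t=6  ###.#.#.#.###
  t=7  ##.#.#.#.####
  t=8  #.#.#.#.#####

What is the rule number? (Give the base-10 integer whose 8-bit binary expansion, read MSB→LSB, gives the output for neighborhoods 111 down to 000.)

  [7] ### => #  t=1,i=3
  [6] ##. => .  t=0,i=1
  [5] #.# => #  t=1,i=1
  [4] #.. => #  t=0,i=2
  [3] .## => #  t=0,i=0
  [2] .#. => .  t=0,i=9
  [1] ..# => .  t=0,i=8
  [0] ... => #  t=0,i=3
  bits 10111001 = 185

185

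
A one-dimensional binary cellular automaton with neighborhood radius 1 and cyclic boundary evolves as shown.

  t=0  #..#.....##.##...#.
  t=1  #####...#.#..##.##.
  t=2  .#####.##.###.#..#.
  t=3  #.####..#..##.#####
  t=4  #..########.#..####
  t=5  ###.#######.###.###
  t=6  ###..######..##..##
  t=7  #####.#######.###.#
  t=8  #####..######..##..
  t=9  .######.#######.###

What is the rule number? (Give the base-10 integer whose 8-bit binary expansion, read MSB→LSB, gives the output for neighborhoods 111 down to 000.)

214

  nb ###: next=#  (t=1,i=1, bit7=1)
  nb ##.: next=#  (t=0,i=10, bit6=1)
  nb #.#: next=.  (t=0,i=11, bit5=0)
  nb #..: next=#  (t=0,i=1, bit4=1)
  nb .##: next=.  (t=0,i=9, bit3=0)
  nb .#.: next=#  (t=0,i=0, bit2=1)
  nb ..#: next=#  (t=0,i=2, bit1=1)
  nb ...: next=.  (t=0,i=5, bit0=0)
  bits 11010110 = 214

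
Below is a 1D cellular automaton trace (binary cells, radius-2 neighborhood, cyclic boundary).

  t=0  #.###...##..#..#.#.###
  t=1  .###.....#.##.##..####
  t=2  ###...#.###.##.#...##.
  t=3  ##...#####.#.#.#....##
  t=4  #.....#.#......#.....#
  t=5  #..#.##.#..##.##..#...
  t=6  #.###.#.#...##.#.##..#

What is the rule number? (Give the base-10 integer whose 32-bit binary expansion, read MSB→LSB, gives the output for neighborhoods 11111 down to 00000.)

  [31] ##### => .  t=3,i=7
  [30] ####. => #  t=0,i=21
  [29] ###.# => .  t=0,i=0
  [28] ###.. => .  t=0,i=4
  [27] ##.## => #  t=0,i=1
  [26] ##.#. => .  t=2,i=14
  [25] ##..# => .  t=0,i=10
  [24] ##... => .  t=0,i=5
  [23] #.### => #  t=0,i=2
  [22] #.##. => .  t=1,i=11
  [21] #.#.# => .  t=0,i=17
  [20] #.#.. => #  t=2,i=15
  [19] #..## => .  t=1,i=17
  [18] #..#. => #  t=0,i=11
  [17] #...# => .  t=0,i=6
  [16] #.... => .  t=1,i=5
  [15] .#### => #  t=0,i=20
  [14] .###. => #  t=0,i=3
  [13] .##.# => #  t=1,i=12
  [12] .##.. => #  t=0,i=9
  [11] .#.## => #  t=0,i=18
  [10] .#.#. => .  t=0,i=16
  [9] .#..# => .  t=0,i=13
  [8] .#... => .  t=2,i=16
  [7] ..### => .  t=1,i=18
  [6] ..##. => .  t=0,i=8
  [5] ..#.# => #  t=0,i=15
  [4] ..#.. => #  t=0,i=12
  [3] ...## => .  t=0,i=7
  [2] ...#. => #  t=1,i=8
  [1] ....# => .  t=1,i=7
  [0] ..... => #  t=1,i=6
  bits 01001000100101001111100000110101 = 1217722421

1217722421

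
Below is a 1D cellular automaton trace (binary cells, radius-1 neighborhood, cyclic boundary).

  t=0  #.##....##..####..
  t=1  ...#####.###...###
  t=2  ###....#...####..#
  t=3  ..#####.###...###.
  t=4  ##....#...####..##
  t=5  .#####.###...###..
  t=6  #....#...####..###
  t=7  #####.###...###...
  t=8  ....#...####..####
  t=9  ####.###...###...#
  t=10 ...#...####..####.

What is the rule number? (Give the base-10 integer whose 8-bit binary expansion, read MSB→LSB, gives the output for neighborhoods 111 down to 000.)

83

  [7] ### => .  t=0,i=13
  [6] ##. => #  t=0,i=3
  [5] #.# => .  t=0,i=1
  [4] #.. => #  t=0,i=4
  [3] .## => .  t=0,i=2
  [2] .#. => .  t=0,i=0
  [1] ..# => #  t=0,i=7
  [0] ... => #  t=0,i=5
  bits 01010011 = 83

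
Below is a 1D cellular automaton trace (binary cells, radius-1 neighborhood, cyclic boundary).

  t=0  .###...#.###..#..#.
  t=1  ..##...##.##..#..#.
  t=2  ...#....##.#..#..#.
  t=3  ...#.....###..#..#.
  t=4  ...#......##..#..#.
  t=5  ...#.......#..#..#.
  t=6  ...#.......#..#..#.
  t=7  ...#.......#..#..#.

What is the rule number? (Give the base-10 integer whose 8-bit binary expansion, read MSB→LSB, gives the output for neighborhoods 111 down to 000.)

228

  ### -> #   bit 7 = 1  t=0,i=2
  ##. -> #   bit 6 = 1  t=0,i=3
  #.# -> #   bit 5 = 1  t=0,i=8
  #.. -> .   bit 4 = 0  t=0,i=4
  .## -> .   bit 3 = 0  t=0,i=1
  .#. -> #   bit 2 = 1  t=0,i=7
  ..# -> .   bit 1 = 0  t=0,i=0
  ... -> .   bit 0 = 0  t=0,i=5
  bits 11100100 = 228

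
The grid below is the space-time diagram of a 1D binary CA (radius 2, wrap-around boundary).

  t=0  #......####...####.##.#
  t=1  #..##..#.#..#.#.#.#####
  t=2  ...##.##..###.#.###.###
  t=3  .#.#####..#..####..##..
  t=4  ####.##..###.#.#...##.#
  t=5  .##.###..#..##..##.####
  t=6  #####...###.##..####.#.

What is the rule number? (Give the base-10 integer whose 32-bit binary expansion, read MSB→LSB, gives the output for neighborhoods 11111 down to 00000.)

  nb #####: next=#  (t=1,i=20, bit31=1)
  nb ####.: next=#  (t=0,i=9, bit30=1)
  nb ###.#: next=.  (t=0,i=17, bit29=0)
  nb ###..: next=.  (t=0,i=10, bit28=0)
  nb ##.##: next=#  (t=0,i=18, bit27=1)
  nb ##.#.: next=#  (t=2,i=13, bit26=1)
  nb ##..#: next=.  (t=1,i=1, bit25=0)
  nb ##...: next=.  (t=0,i=1, bit24=0)
  nb #.###: next=#  (t=1,i=18, bit23=1)
  nb #.##.: next=#  (t=0,i=19, bit22=1)
  nb #.#.#: next=#  (t=1,i=14, bit21=1)
  nb #.#..: next=.  (t=1,i=9, bit20=0)
  nb #..##: next=.  (t=1,i=2, bit19=0)
  nb #..#.: next=#  (t=1,i=6, bit18=1)
  nb #...#: next=#  (t=0,i=12, bit17=1)
  nb #....: next=.  (t=0,i=2, bit16=0)
  nb .####: next=.  (t=0,i=8, bit15=0)
  nb .###.: next=.  (t=2,i=11, bit14=0)
  nb .##.#: next=#  (t=0,i=20, bit13=1)
  nb .##..: next=#  (t=0,i=0, bit12=1)
  nb .#.##: next=#  (t=1,i=17, bit11=1)
  nb .#.#.: next=.  (t=1,i=8, bit10=0)
  nb .#..#: next=#  (t=1,i=10, bit9=1)
  nb .#...: next=#  (t=4,i=16, bit8=1)
  nb ..###: next=#  (t=0,i=7, bit7=1)
  nb ..##.: next=#  (t=1,i=3, bit6=1)
  nb ..#.#: next=#  (t=1,i=7, bit5=1)
  nb ..#..: next=#  (t=3,i=10, bit4=1)
  nb ...##: next=.  (t=0,i=6, bit3=0)
  nb ...#.: next=#  (t=3,i=0, bit2=1)
  nb ....#: next=.  (t=0,i=5, bit1=0)
  nb .....: next=#  (t=0,i=3, bit0=1)
  bits 11001100111001100011101111110101 = 3437640693

3437640693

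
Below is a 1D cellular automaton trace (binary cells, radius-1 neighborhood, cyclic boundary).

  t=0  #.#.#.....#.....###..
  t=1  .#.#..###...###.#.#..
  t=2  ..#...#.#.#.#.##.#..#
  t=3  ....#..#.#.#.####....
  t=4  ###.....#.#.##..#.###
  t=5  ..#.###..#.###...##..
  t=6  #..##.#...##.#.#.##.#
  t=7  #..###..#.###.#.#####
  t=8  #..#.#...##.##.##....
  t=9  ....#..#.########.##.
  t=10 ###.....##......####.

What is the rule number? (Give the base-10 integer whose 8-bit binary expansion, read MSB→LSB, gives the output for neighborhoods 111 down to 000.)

105

  ### -> .   bit 7 = 0  t=0,i=17
  ##. -> #   bit 6 = 1  t=0,i=18
  #.# -> #   bit 5 = 1  t=0,i=1
  #.. -> .   bit 4 = 0  t=0,i=5
  .## -> #   bit 3 = 1  t=0,i=16
  .#. -> .   bit 2 = 0  t=0,i=0
  ..# -> .   bit 1 = 0  t=0,i=9
  ... -> #   bit 0 = 1  t=0,i=6
  bits 01101001 = 105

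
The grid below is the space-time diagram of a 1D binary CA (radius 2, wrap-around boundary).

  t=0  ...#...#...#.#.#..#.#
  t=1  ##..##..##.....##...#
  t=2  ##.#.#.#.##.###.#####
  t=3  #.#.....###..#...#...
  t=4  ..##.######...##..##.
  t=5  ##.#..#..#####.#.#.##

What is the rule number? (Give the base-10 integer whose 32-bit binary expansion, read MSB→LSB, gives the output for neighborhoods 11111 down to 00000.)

1432025995

  nb #####: next=.  (t=2,i=18, bit31=0)
  nb ####.: next=#  (t=2,i=0, bit30=1)
  nb ###.#: next=.  (t=2,i=1, bit29=0)
  nb ###..: next=#  (t=1,i=1, bit28=1)
  nb ##.##: next=.  (t=2,i=11, bit27=0)
  nb ##.#.: next=#  (t=2,i=2, bit26=1)
  nb ##..#: next=.  (t=1,i=2, bit25=0)
  nb ##...: next=#  (t=1,i=10, bit24=1)
  nb #.###: next=.  (t=2,i=12, bit23=0)
  nb #.##.: next=#  (t=2,i=9, bit22=1)
  nb #.#.#: next=.  (t=0,i=13, bit21=0)
  nb #.#..: next=#  (t=0,i=15, bit20=1)
  nb #..##: next=#  (t=1,i=3, bit19=1)
  nb #..#.: next=.  (t=0,i=17, bit18=0)
  nb #...#: next=#  (t=0,i=1, bit17=1)
  nb #....: next=.  (t=1,i=11, bit16=0)
  nb .####: next=#  (t=2,i=17, bit15=1)
  nb .###.: next=#  (t=1,i=0, bit14=1)
  nb .##.#: next=#  (t=2,i=10, bit13=1)
  nb .##..: next=#  (t=1,i=5, bit12=1)
  nb .#.##: next=#  (t=2,i=8, bit11=1)
  nb .#.#.: next=.  (t=0,i=12, bit10=0)
  nb .#..#: next=#  (t=0,i=16, bit9=1)
  nb .#...: next=#  (t=0,i=0, bit8=1)
  nb ..###: next=#  (t=1,i=20, bit7=1)
  nb ..##.: next=.  (t=1,i=4, bit6=0)
  nb ..#.#: next=.  (t=0,i=11, bit5=0)
  nb ..#..: next=.  (t=0,i=3, bit4=0)
  nb ...##: next=#  (t=1,i=14, bit3=1)
  nb ...#.: next=.  (t=0,i=2, bit2=0)
  nb ....#: next=#  (t=1,i=13, bit1=1)
  nb .....: next=#  (t=1,i=12, bit0=1)
  bits 01010101010110101111101110001011 = 1432025995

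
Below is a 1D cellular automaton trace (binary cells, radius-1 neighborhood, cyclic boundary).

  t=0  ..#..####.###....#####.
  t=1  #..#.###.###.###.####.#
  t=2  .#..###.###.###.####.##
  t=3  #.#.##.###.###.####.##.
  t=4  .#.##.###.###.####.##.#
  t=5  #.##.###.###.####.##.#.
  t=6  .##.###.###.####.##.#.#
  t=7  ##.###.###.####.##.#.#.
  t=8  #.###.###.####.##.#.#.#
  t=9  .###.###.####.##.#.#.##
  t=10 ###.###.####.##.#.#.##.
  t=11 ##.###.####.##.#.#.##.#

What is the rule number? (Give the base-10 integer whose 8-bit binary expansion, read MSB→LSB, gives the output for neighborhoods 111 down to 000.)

185

  ###|#  b7=1 t=0,i=6
  ##.|.  b6=0 t=0,i=8
  #.#|#  b5=1 t=0,i=9
  #..|#  b4=1 t=0,i=3
  .##|#  b3=1 t=0,i=5
  .#.|.  b2=0 t=0,i=2
  ..#|.  b1=0 t=0,i=1
  ...|#  b0=1 t=0,i=0
  bits 10111001 = 185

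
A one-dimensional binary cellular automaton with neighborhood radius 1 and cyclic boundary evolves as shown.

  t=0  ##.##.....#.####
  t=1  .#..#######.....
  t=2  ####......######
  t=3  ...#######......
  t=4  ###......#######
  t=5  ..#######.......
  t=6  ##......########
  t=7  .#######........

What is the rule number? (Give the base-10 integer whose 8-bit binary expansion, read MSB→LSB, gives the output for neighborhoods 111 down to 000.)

  [7] ### => .  t=0,i=0
  [6] ##. => #  t=0,i=1
  [5] #.# => .  t=0,i=2
  [4] #.. => #  t=0,i=5
  [3] .## => .  t=0,i=3
  [2] .#. => #  t=0,i=10
  [1] ..# => #  t=0,i=9
  [0] ... => #  t=0,i=6
  bits 01010111 = 87

87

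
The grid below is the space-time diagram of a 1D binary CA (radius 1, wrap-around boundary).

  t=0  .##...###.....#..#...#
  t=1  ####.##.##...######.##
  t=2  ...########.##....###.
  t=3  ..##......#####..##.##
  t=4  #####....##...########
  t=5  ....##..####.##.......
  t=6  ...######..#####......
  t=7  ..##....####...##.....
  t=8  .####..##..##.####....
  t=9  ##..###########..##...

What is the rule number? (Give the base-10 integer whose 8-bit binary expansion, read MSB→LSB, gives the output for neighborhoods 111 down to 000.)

126

  ### -> .   bit 7 = 0  t=0,i=7
  ##. -> #   bit 6 = 1  t=0,i=2
  #.# -> #   bit 5 = 1  t=0,i=0
  #.. -> #   bit 4 = 1  t=0,i=3
  .## -> #   bit 3 = 1  t=0,i=1
  .#. -> #   bit 2 = 1  t=0,i=14
  ..# -> #   bit 1 = 1  t=0,i=5
  ... -> .   bit 0 = 0  t=0,i=4
  bits 01111110 = 126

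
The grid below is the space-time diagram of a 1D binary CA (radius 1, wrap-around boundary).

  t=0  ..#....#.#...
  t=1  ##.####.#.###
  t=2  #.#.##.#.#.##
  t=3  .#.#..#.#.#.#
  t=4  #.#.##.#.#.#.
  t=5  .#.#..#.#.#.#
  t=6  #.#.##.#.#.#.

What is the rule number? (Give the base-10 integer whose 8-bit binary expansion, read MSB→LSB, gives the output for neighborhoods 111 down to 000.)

179

  ### -> #   bit 7 = 1  t=1,i=0
  ##. -> .   bit 6 = 0  t=1,i=1
  #.# -> #   bit 5 = 1  t=0,i=8
  #.. -> #   bit 4 = 1  t=0,i=3
  .## -> .   bit 3 = 0  t=1,i=3
  .#. -> .   bit 2 = 0  t=0,i=2
  ..# -> #   bit 1 = 1  t=0,i=1
  ... -> #   bit 0 = 1  t=0,i=0
  bits 10110011 = 179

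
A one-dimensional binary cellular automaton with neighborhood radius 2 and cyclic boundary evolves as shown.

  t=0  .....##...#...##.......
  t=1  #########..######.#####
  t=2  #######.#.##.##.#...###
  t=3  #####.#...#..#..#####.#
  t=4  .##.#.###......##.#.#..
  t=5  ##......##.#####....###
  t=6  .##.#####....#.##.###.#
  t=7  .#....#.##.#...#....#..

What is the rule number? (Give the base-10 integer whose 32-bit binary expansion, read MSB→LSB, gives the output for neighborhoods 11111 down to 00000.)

  [31] ##### => #  t=1,i=0
  [30] ####. => .  t=1,i=7
  [29] ###.# => #  t=1,i=16
  [28] ###.. => #  t=1,i=8
  [27] ##.## => .  t=1,i=17
  [26] ##.#. => .  t=2,i=7
  [25] ##..# => .  t=1,i=9
  [24] ##... => #  t=0,i=7
  [23] #.### => .  t=1,i=18
  [22] #.##. => #  t=2,i=10
  [21] #.#.# => .  t=2,i=8
  [20] #.#.. => #  t=2,i=16
  [19] #..## => #  t=1,i=10
  [18] #..#. => .  t=3,i=12
  [17] #...# => #  t=0,i=8
  [16] #.... => .  t=0,i=17
  [15] .#### => .  t=1,i=12
  [14] .###. => .  t=4,i=7
  [13] .##.# => .  t=2,i=11
  [12] .##.. => #  t=0,i=6
  [11] .#.## => .  t=2,i=9
  [10] .#.#. => .  t=4,i=19
  [9] .#..# => .  t=3,i=11
  [8] .#... => #  t=0,i=11
  [7] ..### => #  t=1,i=11
  [6] ..##. => #  t=0,i=5
  [5] ..#.# => .  t=6,i=13
  [4] ..#.. => .  t=0,i=10
  [3] ...## => #  t=0,i=4
  [2] ...#. => .  t=0,i=9
  [1] ....# => #  t=0,i=3
  [0] ..... => #  t=0,i=0
  bits 10110001010110100001000111001011 = 2975470027

2975470027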